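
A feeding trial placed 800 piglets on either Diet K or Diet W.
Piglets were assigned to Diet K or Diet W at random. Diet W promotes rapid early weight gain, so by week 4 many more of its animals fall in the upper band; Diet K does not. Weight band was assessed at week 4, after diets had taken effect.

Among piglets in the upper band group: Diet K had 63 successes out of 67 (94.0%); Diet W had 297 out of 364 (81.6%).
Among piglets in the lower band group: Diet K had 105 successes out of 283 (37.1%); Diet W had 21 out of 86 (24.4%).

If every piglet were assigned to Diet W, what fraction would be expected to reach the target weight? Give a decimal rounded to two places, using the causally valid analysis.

0.71

Within every week-4 weight band level Diet K has the higher rate, yet pooled Diet W does — Simpson's reversal.
Week-4 weight band is downstream of the diet. One should not condition on a consequence of treatment, so the overall rates are the right comparison.
So P(outcome | do(Diet W)) is just the pooled rate for Diet W: 318/450 = 0.707.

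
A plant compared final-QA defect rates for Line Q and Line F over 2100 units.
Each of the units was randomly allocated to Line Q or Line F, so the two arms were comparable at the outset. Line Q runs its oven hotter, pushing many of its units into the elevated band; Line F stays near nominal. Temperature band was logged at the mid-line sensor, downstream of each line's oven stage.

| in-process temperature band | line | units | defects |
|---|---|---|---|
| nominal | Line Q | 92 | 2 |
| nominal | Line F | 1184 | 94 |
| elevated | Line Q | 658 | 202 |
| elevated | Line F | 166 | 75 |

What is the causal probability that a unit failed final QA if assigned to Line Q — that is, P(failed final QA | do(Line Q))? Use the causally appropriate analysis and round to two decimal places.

0.27

Line Q is lower inside every in-process temperature band stratum but Line F is lower in aggregate. Whether to stratify depends on how in-process temperature band relates to the line.
In-process temperature band here is a post-treatment variable shaped by the line; conditioning on it would introduce bias rather than remove it. The overall comparison is the causal one.
So P(outcome | do(Line Q)) is just the pooled rate for Line Q: 204/750 = 0.272.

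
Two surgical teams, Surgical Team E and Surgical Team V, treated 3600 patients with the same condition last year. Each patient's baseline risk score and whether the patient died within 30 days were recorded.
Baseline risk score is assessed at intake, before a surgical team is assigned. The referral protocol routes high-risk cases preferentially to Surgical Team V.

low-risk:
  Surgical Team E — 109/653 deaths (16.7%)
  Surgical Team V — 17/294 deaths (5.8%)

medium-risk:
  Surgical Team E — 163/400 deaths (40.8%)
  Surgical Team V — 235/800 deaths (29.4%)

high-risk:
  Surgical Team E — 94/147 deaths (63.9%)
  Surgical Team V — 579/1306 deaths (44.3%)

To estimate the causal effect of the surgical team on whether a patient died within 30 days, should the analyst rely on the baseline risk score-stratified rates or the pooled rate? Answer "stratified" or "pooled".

stratified

The imbalance in baseline risk score arose from how patients were allocated, not from anything the surgical team did; and baseline risk score independently affects the outcome. The pooled gap is confounded — condition on baseline risk score.
Within each level — low-risk: 16.7% vs 5.8%; medium-risk: 40.8% vs 29.4%; high-risk: 63.9% vs 44.3% — Surgical Team V is lower every time.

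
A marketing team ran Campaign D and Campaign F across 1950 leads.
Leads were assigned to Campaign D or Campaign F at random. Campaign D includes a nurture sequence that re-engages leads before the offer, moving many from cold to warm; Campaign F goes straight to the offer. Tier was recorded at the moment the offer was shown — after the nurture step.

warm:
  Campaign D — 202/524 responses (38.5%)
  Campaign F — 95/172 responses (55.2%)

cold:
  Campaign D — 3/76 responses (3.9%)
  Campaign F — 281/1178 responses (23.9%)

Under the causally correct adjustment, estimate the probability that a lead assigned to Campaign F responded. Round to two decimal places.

Campaign F is higher inside every engagement tier stratum but Campaign D is higher in aggregate. Whether to stratify depends on how engagement tier relates to the campaign.
Because the campaign influences engagement tier, engagement tier is a post-treatment mediator, not a confounder. Stratifying on it would bias the estimate; the causal effect is the crude pooled difference.
So P(outcome | do(Campaign F)) is just the pooled rate for Campaign F: 376/1350 = 0.279.

0.28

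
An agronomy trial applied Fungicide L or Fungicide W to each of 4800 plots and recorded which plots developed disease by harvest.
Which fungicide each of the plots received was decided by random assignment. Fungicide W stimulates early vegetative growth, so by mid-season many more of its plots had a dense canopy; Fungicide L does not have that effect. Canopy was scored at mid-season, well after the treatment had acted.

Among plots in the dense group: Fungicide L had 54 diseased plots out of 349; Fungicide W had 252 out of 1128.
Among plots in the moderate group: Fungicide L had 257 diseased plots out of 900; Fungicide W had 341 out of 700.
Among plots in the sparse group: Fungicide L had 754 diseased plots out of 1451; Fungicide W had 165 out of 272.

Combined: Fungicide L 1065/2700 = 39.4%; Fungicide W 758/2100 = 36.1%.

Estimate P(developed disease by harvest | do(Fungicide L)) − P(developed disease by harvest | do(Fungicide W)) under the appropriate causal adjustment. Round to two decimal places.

Fungicide L is lower inside every mid-season canopy stratum but Fungicide W is lower in aggregate. Whether to stratify depends on how mid-season canopy relates to the fungicide.
The distribution of mid-season canopy is itself part of what the fungicide does — it is an intermediate outcome. Holding it fixed would remove that part of the effect; the total effect is the pooled difference.
The causal difference is the pooled difference: 0.394 − 0.361 = +0.033.

+0.03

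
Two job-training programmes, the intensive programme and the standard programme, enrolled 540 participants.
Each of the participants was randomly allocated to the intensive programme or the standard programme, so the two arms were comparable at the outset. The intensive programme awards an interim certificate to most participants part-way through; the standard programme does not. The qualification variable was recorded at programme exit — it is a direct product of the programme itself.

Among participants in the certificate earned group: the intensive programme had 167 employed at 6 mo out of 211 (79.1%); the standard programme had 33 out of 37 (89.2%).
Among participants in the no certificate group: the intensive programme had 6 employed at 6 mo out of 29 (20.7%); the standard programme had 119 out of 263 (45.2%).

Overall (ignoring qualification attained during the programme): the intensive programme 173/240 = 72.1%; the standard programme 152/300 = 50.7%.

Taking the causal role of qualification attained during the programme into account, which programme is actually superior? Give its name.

the intensive programme

The qualification attained during the programme-specific comparison favours the standard programme throughout, but the pooled figures favour the intensive programme. The question is whether to condition on qualification attained during the programme.
The distribution of qualification attained during the programme is itself part of what the programme does — it is an intermediate outcome. Holding it fixed would remove that part of the effect; the total effect is the pooled difference.
Pooled: the intensive programme 72.1% vs the standard programme 50.7%; the intensive programme is higher overall.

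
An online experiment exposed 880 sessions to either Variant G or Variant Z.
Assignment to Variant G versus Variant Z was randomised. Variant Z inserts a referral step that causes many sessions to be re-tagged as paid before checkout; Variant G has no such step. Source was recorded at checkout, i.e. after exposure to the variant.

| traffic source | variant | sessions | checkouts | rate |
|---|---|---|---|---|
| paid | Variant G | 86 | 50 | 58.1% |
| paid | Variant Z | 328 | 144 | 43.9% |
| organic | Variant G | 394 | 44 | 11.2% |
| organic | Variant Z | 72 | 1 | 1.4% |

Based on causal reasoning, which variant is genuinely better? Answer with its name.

Because the variant influences traffic source, traffic source is a post-treatment mediator, not a confounder. Stratifying on it would bias the estimate; the causal effect is the crude pooled difference.
Pooled: Variant G 19.6% vs Variant Z 36.2%; Variant Z is higher overall.

Variant Z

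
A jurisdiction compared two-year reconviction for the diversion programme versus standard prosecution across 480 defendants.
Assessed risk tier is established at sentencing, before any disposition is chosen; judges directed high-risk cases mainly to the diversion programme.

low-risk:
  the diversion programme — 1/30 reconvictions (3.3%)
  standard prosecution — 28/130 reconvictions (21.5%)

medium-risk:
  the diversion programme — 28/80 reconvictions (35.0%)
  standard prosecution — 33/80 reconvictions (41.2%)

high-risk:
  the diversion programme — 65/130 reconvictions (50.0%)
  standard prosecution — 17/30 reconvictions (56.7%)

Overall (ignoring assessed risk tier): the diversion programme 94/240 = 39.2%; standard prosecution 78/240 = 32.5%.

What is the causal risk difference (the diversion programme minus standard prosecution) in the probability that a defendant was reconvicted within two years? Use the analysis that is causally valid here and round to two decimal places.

-0.10

Nothing the disposition does changes assessed risk tier; the imbalance is an allocation artefact. With assessed risk tier also predicting the outcome, the pooled figure is confounded, and the within-stratum comparison is the causal one.
Adjusting over the population distribution of assessed risk tier: 0.333·(0.033−0.215) + 0.333·(0.350−0.412) + 0.333·(0.500−0.567) = -0.104.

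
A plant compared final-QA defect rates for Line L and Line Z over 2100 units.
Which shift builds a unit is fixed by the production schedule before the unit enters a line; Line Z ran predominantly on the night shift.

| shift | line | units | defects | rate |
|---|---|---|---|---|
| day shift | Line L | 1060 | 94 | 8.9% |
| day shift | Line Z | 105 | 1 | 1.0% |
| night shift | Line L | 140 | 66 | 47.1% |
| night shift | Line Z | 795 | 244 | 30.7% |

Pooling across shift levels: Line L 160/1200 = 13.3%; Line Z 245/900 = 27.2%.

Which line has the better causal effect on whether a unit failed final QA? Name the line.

Here shift is a common cause — it drives both which line a case falls under and the outcome. The crude comparison mixes populations; the stratum-specific rates are the causally relevant ones.
Within each level — day shift: 8.9% vs 1.0%; night shift: 47.1% vs 30.7% — Line Z is lower every time.

Line Z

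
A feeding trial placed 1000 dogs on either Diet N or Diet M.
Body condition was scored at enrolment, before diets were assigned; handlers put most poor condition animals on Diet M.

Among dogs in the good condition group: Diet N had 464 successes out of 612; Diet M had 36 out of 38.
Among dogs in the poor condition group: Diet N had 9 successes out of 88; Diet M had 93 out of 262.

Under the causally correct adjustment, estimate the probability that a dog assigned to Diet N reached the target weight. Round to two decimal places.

0.53

Here starting body condition is a common cause — it drives both which diet a case falls under and the outcome. The crude comparison mixes populations; the stratum-specific rates are the causally relevant ones.
Standardising Diet N to the population starting body condition mix: 0.650·464/612 + 0.350·9/88 = 0.529.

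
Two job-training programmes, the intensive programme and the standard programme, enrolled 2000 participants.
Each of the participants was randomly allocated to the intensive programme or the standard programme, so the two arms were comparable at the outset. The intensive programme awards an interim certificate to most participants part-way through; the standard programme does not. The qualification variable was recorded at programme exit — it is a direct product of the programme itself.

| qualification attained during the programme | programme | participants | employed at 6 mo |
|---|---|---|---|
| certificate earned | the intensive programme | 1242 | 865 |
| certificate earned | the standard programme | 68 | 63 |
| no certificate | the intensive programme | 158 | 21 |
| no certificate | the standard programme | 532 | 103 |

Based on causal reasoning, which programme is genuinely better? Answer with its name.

Qualification attained during the programme is downstream of the programme. One should not condition on a consequence of treatment, so the overall rates are the right comparison.
Pooled: the intensive programme 63.3% vs the standard programme 27.7%; the intensive programme is higher overall.

the intensive programme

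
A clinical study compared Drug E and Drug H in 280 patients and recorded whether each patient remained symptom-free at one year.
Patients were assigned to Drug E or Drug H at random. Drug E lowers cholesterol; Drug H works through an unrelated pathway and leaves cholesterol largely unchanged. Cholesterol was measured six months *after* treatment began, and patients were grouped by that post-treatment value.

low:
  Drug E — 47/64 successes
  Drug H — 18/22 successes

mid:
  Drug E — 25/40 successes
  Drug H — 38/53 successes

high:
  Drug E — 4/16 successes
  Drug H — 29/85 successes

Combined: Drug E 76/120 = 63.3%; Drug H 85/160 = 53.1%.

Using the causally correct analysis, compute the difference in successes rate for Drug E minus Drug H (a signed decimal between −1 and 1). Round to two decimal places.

The stratified and pooled comparisons disagree (Drug H wins within each cholesterol; Drug E wins overall), so the answer turns on the causal role of cholesterol.
The distribution of cholesterol is itself part of what the drug does — it is an intermediate outcome. Holding it fixed would remove that part of the effect; the total effect is the pooled difference.
The causal difference is the pooled difference: 0.633 − 0.531 = +0.102.

+0.10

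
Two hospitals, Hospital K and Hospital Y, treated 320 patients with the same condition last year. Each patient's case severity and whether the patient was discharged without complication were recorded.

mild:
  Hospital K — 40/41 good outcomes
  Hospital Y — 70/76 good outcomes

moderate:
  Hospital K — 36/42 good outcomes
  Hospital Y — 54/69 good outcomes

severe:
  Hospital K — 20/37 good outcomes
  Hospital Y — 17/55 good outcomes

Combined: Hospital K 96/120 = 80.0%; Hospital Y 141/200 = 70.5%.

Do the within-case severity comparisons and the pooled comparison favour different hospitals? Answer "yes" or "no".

no

Within each case severity level (mild 97.6% vs 92.1%; moderate 85.7% vs 78.3%; severe 54.1% vs 30.9%), Hospital K has the higher rate every time. Pooled: 80.0% vs 70.5% — Hospital K has the higher rate overall. They agree.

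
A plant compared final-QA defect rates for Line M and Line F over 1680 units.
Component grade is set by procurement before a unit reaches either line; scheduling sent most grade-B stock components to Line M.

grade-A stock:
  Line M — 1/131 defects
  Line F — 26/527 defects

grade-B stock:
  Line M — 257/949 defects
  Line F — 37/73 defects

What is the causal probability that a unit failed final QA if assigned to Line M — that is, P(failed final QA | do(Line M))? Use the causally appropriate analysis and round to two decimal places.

The component grade-specific comparison favours Line M throughout, but the pooled figures favour Line F. The question is whether to condition on component grade.
Here component grade is a common cause — it drives both which line a case falls under and the outcome. The crude comparison mixes populations; the stratum-specific rates are the causally relevant ones.
Standardising Line M to the population component grade mix: 0.392·1/131 + 0.608·257/949 = 0.168.

0.17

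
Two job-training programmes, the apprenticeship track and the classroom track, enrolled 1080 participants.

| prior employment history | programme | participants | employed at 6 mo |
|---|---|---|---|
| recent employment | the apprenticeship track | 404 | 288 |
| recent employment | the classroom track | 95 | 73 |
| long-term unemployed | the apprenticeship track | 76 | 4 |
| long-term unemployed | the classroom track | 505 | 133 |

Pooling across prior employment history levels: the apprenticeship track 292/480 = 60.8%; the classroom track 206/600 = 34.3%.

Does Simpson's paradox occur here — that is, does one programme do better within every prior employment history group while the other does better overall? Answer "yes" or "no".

Within each prior employment history level (recent employment 71.3% vs 76.8%; long-term unemployed 5.3% vs 26.3%), the classroom track has the higher rate every time. Pooled: 60.8% vs 34.3% — the apprenticeship track has the higher rate overall. The two comparisons disagree.

yes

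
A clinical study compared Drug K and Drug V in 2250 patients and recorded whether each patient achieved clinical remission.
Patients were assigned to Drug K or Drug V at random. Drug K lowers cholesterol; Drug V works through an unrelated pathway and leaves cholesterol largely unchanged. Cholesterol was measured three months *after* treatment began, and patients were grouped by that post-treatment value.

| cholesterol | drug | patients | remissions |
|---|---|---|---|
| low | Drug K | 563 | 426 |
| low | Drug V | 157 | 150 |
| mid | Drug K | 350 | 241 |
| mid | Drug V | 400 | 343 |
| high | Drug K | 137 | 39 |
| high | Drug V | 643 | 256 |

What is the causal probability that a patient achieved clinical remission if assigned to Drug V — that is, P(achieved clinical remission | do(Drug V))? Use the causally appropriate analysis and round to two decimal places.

0.62

The stratified and pooled comparisons disagree (Drug V wins within each cholesterol; Drug K wins overall), so the answer turns on the causal role of cholesterol.
Cholesterol is recorded after the drug and is itself shifted by it — it sits on the causal path from drug to outcome. Conditioning on a mediator would strip out part of the effect we want; the pooled comparison gives the total causal effect.
So P(outcome | do(Drug V)) is just the pooled rate for Drug V: 749/1200 = 0.624.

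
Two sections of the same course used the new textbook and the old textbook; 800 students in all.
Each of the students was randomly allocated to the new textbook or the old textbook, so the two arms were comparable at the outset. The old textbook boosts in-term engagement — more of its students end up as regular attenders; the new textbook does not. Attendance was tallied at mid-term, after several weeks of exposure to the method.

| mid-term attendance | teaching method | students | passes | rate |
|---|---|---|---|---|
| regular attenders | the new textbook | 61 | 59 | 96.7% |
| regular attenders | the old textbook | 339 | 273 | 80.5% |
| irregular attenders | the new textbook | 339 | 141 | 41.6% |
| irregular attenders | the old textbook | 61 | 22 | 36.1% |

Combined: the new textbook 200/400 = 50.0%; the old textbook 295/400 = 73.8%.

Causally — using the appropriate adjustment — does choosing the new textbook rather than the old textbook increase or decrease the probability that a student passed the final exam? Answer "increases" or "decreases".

Within every mid-term attendance level the new textbook has the higher rate, yet pooled the old textbook does — Simpson's reversal.
The distribution of mid-term attendance is itself part of what the teaching method does — it is an intermediate outcome. Holding it fixed would remove that part of the effect; the total effect is the pooled difference.
Pooled: the new textbook 50.0% vs the old textbook 73.8%; the old textbook is higher overall.

decreases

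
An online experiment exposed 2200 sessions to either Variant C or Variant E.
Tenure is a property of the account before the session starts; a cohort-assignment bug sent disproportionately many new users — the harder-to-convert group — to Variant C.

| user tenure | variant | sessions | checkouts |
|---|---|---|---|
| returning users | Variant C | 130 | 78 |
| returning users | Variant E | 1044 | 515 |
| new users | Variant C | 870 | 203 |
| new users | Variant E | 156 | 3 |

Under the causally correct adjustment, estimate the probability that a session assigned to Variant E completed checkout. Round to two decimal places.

Variant C is higher inside every user tenure stratum but Variant E is higher in aggregate. Whether to stratify depends on how user tenure relates to the variant.
User tenure satisfies the back-door criterion: it is not a descendant of the variant, and it blocks the spurious path from variant to outcome. Adjusting for it (i.e., using the within-user tenure rates) gives the causal effect.
Standardising Variant E to the population user tenure mix: 0.534·515/1044 + 0.466·3/156 = 0.272.

0.27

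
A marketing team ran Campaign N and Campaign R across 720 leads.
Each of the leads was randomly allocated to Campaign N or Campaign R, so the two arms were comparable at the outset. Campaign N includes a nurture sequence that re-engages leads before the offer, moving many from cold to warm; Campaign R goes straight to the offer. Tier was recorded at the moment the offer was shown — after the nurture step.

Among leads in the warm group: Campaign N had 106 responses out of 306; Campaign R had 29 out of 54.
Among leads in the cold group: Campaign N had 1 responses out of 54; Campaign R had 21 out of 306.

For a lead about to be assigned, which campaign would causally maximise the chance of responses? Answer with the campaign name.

Campaign N

Engagement tier lies on the pathway campaign → engagement tier → outcome, so adjusting for it blocks the indirect effect. For the total causal effect of campaign, use the unadjusted pooled rates.
Pooled: Campaign N 29.7% vs Campaign R 13.9%; Campaign N is higher overall.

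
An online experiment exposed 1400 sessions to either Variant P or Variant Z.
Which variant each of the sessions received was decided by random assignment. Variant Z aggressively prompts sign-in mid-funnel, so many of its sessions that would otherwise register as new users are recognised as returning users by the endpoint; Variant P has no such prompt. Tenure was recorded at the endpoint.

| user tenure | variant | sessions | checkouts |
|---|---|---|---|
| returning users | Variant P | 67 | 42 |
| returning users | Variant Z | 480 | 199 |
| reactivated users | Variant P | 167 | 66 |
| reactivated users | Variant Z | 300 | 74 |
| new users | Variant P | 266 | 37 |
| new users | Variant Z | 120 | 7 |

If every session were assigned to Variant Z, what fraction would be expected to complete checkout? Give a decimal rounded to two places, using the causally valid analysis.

0.31

Stratifying would compare variants among sessions the variants themselves sorted into user tenure groups — a form of selection on an intermediate. The unconditioned pooled rates give the total causal effect.
So P(outcome | do(Variant Z)) is just the pooled rate for Variant Z: 280/900 = 0.311.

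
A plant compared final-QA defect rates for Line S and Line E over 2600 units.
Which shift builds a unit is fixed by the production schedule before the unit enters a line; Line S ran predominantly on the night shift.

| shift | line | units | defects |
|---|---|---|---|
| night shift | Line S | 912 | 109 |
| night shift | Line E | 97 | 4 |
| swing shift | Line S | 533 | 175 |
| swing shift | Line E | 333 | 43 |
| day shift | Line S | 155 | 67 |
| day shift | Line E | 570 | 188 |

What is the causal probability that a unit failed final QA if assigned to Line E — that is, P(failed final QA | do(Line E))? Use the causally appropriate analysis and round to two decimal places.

0.15

Line E is lower inside every shift stratum but Line S is lower in aggregate. Whether to stratify depends on how shift relates to the line.
Since shift is a pre-existing factor (not a product of the line) and it affects the outcome on its own, it is a confounder. The stratified rates, not the pooled rate, identify the causal effect.
Standardising Line E to the population shift mix: 0.388·4/97 + 0.333·43/333 + 0.279·188/570 = 0.151.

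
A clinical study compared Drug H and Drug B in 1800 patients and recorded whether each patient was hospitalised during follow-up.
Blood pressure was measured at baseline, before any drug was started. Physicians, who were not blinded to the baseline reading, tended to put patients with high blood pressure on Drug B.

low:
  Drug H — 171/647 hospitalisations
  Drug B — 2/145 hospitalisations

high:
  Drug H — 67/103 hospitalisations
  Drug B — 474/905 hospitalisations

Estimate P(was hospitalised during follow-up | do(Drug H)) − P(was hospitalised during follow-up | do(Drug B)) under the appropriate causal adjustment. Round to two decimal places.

+0.18

The stratified and pooled comparisons disagree (Drug B wins within each blood pressure; Drug H wins overall), so the answer turns on the causal role of blood pressure.
Blood pressure satisfies the back-door criterion: it is not a descendant of the drug, and it blocks the spurious path from drug to outcome. Adjusting for it (i.e., using the within-blood pressure rates) gives the causal effect.
Adjusting over the population distribution of blood pressure: 0.440·(0.264−0.014) + 0.560·(0.650−0.524) = +0.181.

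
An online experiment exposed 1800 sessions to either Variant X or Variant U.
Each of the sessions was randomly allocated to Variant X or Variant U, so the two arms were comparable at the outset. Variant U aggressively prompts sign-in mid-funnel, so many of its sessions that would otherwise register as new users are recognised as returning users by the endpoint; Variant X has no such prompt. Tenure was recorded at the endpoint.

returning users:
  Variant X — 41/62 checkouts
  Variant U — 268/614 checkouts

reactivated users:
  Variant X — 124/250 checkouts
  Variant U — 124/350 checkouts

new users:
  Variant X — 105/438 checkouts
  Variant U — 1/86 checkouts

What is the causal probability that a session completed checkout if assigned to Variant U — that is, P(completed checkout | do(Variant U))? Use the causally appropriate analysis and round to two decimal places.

0.37

Variant X is higher inside every user tenure stratum but Variant U is higher in aggregate. Whether to stratify depends on how user tenure relates to the variant.
User tenure lies on the pathway variant → user tenure → outcome, so adjusting for it blocks the indirect effect. For the total causal effect of variant, use the unadjusted pooled rates.
So P(outcome | do(Variant U)) is just the pooled rate for Variant U: 393/1050 = 0.374.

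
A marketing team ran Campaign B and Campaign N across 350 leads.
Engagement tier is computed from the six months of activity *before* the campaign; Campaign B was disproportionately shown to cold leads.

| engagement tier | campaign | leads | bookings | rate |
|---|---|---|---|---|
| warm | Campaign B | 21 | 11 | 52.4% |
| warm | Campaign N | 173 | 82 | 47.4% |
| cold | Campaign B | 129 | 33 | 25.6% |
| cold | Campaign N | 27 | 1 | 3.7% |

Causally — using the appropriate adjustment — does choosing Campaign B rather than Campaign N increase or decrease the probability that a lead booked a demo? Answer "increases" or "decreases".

increases

Since engagement tier is a pre-existing factor (not a product of the campaign) and it affects the outcome on its own, it is a confounder. The stratified rates, not the pooled rate, identify the causal effect.
Within each level — warm: 52.4% vs 47.4%; cold: 25.6% vs 3.7% — Campaign B is higher every time.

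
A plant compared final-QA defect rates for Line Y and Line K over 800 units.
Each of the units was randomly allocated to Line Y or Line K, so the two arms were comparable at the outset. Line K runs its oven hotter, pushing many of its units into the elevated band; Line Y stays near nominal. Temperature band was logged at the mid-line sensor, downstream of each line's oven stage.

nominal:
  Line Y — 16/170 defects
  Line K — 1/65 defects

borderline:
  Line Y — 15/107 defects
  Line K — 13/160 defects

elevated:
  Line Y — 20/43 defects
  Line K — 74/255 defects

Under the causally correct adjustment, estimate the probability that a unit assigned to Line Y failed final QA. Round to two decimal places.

0.16

Within every in-process temperature band level Line K has the lower rate, yet pooled Line Y does — Simpson's reversal.
In-process temperature band is downstream of the line. One should not condition on a consequence of treatment, so the overall rates are the right comparison.
So P(outcome | do(Line Y)) is just the pooled rate for Line Y: 51/320 = 0.159.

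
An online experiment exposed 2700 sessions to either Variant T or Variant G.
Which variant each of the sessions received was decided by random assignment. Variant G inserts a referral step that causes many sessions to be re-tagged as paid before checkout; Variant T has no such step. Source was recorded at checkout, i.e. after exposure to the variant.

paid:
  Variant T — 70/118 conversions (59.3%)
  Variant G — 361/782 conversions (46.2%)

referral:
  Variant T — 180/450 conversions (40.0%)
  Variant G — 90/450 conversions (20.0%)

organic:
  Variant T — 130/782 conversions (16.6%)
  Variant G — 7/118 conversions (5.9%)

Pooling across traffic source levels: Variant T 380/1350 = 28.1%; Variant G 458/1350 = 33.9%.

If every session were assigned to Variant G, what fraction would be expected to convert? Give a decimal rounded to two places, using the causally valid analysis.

Within every traffic source level Variant T has the higher rate, yet pooled Variant G does — Simpson's reversal.
Traffic source here is a post-treatment variable shaped by the variant; conditioning on it would introduce bias rather than remove it. The overall comparison is the causal one.
So P(outcome | do(Variant G)) is just the pooled rate for Variant G: 458/1350 = 0.339.

0.34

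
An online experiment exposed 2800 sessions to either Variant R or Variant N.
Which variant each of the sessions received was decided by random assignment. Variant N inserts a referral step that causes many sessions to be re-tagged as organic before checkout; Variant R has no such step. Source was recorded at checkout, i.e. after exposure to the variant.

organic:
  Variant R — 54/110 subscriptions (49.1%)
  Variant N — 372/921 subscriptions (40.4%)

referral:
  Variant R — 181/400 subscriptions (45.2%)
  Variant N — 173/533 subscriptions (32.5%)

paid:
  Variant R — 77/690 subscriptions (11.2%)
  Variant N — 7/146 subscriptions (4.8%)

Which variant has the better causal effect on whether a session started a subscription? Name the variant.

The traffic source-specific comparison favours Variant R throughout, but the pooled figures favour Variant N. The question is whether to condition on traffic source.
Traffic source here is a post-treatment variable shaped by the variant; conditioning on it would introduce bias rather than remove it. The overall comparison is the causal one.
Pooled: Variant R 26.0% vs Variant N 34.5%; Variant N is higher overall.

Variant N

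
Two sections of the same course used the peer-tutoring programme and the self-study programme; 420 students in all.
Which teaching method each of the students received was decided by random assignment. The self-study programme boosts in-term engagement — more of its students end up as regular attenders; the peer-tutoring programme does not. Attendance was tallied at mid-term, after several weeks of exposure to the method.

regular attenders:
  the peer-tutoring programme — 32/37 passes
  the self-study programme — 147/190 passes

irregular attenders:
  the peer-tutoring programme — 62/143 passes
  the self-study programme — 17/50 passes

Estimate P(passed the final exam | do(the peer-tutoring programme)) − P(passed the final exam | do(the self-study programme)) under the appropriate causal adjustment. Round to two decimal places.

-0.16

Within every mid-term attendance level the peer-tutoring programme has the higher rate, yet pooled the self-study programme does — Simpson's reversal.
Because the teaching method influences mid-term attendance, mid-term attendance is a post-treatment mediator, not a confounder. Stratifying on it would bias the estimate; the causal effect is the crude pooled difference.
The causal difference is the pooled difference: 0.522 − 0.683 = -0.161.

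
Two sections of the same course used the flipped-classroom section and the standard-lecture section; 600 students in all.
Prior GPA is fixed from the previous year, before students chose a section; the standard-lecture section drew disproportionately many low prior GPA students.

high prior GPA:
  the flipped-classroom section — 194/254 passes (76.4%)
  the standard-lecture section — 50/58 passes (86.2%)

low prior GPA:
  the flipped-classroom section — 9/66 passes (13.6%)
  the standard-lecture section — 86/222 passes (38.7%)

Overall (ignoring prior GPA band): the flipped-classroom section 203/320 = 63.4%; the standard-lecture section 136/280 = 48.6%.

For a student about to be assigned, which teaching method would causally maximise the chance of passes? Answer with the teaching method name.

Since prior GPA band is a pre-existing factor (not a product of the teaching method) and it affects the outcome on its own, it is a confounder. The stratified rates, not the pooled rate, identify the causal effect.
Within each level — high prior GPA: 76.4% vs 86.2%; low prior GPA: 13.6% vs 38.7% — the standard-lecture section is higher every time.

the standard-lecture section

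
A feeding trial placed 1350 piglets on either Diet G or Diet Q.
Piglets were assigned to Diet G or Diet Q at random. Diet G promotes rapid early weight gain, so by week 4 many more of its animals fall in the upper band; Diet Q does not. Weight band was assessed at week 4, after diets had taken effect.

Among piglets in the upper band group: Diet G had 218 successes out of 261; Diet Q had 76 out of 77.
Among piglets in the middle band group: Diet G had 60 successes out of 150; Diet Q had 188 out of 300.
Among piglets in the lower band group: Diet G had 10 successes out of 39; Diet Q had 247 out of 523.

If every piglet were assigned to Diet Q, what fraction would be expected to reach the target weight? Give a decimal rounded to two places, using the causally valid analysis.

Week-4 weight band is recorded after the diet and is itself shifted by it — it sits on the causal path from diet to outcome. Conditioning on a mediator would strip out part of the effect we want; the pooled comparison gives the total causal effect.
So P(outcome | do(Diet Q)) is just the pooled rate for Diet Q: 511/900 = 0.568.

0.57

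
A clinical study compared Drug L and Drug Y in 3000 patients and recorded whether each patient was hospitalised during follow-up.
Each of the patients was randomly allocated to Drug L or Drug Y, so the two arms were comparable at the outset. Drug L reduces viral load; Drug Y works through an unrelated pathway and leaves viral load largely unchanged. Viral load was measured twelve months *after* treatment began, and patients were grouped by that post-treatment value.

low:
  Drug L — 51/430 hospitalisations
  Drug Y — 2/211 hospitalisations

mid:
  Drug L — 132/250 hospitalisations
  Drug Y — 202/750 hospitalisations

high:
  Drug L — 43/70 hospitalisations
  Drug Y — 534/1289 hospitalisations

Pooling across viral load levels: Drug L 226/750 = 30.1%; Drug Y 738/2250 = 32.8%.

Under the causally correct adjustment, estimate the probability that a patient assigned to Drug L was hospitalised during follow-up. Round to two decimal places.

0.30

Viral load lies on the pathway drug → viral load → outcome, so adjusting for it blocks the indirect effect. For the total causal effect of drug, use the unadjusted pooled rates.
So P(outcome | do(Drug L)) is just the pooled rate for Drug L: 226/750 = 0.301.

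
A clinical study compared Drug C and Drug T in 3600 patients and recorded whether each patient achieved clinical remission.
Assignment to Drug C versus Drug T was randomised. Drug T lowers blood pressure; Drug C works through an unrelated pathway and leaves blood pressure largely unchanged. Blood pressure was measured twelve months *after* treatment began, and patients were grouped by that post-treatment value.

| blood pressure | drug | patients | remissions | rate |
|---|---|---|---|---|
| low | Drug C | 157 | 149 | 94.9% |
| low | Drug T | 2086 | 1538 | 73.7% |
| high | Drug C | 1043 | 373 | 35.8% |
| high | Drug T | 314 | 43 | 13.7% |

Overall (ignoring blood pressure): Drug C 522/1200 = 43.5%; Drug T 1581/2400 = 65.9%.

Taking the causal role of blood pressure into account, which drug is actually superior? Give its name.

Stratifying would compare drugs among patients the drugs themselves sorted into blood pressure groups — a form of selection on an intermediate. The unconditioned pooled rates give the total causal effect.
Pooled: Drug C 43.5% vs Drug T 65.9%; Drug T is higher overall.

Drug T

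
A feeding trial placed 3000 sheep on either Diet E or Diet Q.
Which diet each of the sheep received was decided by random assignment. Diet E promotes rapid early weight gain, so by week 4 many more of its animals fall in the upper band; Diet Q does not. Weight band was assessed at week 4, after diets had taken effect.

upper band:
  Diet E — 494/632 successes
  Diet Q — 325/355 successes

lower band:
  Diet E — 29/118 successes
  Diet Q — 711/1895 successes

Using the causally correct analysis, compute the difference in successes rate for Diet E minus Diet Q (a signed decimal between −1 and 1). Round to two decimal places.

Within every week-4 weight band level Diet Q has the higher rate, yet pooled Diet E does — Simpson's reversal.
Stratifying would compare diets among sheep the diets themselves sorted into week-4 weight band groups — a form of selection on an intermediate. The unconditioned pooled rates give the total causal effect.
The causal difference is the pooled difference: 0.697 − 0.460 = +0.237.

+0.24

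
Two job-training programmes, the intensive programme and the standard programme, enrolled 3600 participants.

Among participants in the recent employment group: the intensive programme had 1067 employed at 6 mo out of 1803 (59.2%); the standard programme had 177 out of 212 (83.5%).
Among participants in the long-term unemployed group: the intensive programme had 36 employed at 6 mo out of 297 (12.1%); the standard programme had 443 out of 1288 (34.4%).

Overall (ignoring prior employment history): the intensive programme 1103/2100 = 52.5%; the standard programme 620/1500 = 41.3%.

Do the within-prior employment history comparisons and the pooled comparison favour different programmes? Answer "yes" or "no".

yes

Within each prior employment history level (recent employment 59.2% vs 83.5%; long-term unemployed 12.1% vs 34.4%), the standard programme has the higher rate every time. Pooled: 52.5% vs 41.3% — the intensive programme has the higher rate overall. The two comparisons disagree.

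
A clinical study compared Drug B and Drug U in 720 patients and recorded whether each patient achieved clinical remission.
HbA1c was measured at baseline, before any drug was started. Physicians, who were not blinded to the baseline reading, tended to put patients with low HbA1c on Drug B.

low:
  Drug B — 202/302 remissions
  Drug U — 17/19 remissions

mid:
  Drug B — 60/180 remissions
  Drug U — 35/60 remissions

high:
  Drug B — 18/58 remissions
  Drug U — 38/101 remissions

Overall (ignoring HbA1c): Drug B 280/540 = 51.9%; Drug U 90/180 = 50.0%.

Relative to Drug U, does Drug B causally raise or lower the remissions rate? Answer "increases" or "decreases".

Since HbA1c is a pre-existing factor (not a product of the drug) and it affects the outcome on its own, it is a confounder. The stratified rates, not the pooled rate, identify the causal effect.
Within each level — low: 66.9% vs 89.5%; mid: 33.3% vs 58.3%; high: 31.0% vs 37.6% — Drug U is higher every time.

decreases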